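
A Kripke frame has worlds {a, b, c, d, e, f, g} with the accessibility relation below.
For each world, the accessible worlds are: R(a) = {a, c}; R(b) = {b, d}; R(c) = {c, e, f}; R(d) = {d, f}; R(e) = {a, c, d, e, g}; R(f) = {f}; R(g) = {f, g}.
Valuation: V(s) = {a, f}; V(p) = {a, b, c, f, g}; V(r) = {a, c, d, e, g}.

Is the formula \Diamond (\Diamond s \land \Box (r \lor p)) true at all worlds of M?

Yes

Recall that \Box ψ holds at a world iff ψ holds at every accessible world, and \Diamond ψ holds iff ψ holds at some accessible world.
Let φ = \Diamond (\Diamond s \land \Box (r \lor p)). Evaluate φ at each world:
  a (successors {a, c}): φ is true.
  b (successors {b, d}): φ is true.
  c (successors {c, e, f}): φ is true.
  d (successors {d, f}): φ is true.
  e (successors {a, c, d, e, g}): φ is true.
  f (successors {f}): φ is true.
  g (successors {f, g}): φ is true.
For instance, at g:
  At g: \Diamond (\Diamond s \land \Box (r \lor p)) requires \Diamond s \land \Box (r \lor p) at some successor in {f, g}.
    \Diamond s \land \Box (r \lor p) holds at f, so \Diamond (\Diamond s \land \Box (r \lor p)) is true at g.
      At f: \Diamond s is true, \Box (r \lor p) is true, so \Diamond s \land \Box (r \lor p) is true.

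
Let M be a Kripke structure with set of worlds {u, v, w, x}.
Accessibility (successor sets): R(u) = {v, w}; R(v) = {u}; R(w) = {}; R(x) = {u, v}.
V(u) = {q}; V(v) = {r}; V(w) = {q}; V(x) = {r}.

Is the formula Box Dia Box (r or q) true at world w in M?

At w: no accessible worlds, so Box Dia Box (r or q) holds vacuously.

Yes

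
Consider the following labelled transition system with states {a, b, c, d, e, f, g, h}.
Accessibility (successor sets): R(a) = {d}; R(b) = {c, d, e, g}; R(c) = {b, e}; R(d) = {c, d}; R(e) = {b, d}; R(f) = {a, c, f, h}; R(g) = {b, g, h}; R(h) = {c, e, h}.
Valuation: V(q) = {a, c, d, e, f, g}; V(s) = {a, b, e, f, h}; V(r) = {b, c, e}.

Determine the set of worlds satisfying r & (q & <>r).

c, e

Let φ = r & (q & <>r). Evaluate φ at each world:
  a (successors {d}): φ is false.
  b (successors {c, d, e, g}): φ is false.
  c (successors {b, e}): φ is true.
  d (successors {c, d}): φ is false.
  e (successors {b, d}): φ is true.
  f (successors {a, c, f, h}): φ is false.
  g (successors {b, g, h}): φ is false.
  h (successors {c, e, h}): φ is false.
For instance, at c:
  At c: r is true, q & <>r is true, so r & (q & <>r) is true.
    At c: q is true, <>r is true, so q & <>r is true.
      At c: <>r requires r at some successor in {b, e}.
        r holds at b, so <>r is true at c.
Satisfying worlds: {c, e}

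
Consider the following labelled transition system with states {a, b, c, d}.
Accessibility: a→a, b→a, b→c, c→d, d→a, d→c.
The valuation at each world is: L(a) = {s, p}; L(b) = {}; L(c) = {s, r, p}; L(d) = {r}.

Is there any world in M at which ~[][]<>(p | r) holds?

No

Let φ = ~[][]<>(p | r). Evaluate φ at each world:
  a (successors {a}): φ is false.
  b (successors {a, c}): φ is false.
  c (successors {d}): φ is false.
  d (successors {a, c}): φ is false.
For instance, at c:
  At c: [][]<>(p | r) is true, so ~[][]<>(p | r) is false.
    At c: [][]<>(p | r) requires []<>(p | r) at every successor {d}.
      At d: []<>(p | r) is true.
    So [][]<>(p | r) is true at c.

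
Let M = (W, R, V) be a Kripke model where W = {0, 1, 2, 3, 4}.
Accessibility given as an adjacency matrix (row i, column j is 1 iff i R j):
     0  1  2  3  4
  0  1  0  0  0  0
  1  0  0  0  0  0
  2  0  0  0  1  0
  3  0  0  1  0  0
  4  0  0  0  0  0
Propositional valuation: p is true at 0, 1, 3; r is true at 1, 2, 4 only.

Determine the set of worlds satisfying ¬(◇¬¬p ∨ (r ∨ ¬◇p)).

Let φ = ¬(◇¬¬p ∨ (r ∨ ¬◇p)). Evaluate φ at each world:
  0 (successors {0}): φ is false.
  1 (successors ∅): φ is false.
  2 (successors {3}): φ is false.
  3 (successors {2}): φ is false.
  4 (successors ∅): φ is false.
For instance, at 2:
  At 2: ◇¬¬p ∨ (r ∨ ¬◇p) is true, so ¬(◇¬¬p ∨ (r ∨ ¬◇p)) is false.
    At 2: ◇¬¬p is true, r ∨ ¬◇p is true, so ◇¬¬p ∨ (r ∨ ¬◇p) is true.
      At 2: ◇¬¬p requires ¬¬p at some successor in {3}.
        ¬¬p holds at 3, so ◇¬¬p is true at 2.
      At 2: r is true, ¬◇p is false, so r ∨ ¬◇p is true.
Satisfying worlds: none.

none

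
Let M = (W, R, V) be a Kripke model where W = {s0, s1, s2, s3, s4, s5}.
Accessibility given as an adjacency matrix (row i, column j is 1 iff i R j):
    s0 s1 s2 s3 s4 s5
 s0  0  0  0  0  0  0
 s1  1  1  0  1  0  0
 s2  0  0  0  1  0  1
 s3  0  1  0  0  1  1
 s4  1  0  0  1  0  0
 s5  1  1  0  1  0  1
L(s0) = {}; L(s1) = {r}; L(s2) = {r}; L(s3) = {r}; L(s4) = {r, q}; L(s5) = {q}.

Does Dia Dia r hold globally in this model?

Let φ = Dia Dia r. Evaluate φ at each world:
  s0 (successors ∅): φ is false.
  s1 (successors {s0, s1, s3}): φ is true.
  s2 (successors {s3, s5}): φ is true.
  s3 (successors {s1, s4, s5}): φ is true.
  s4 (successors {s0, s3}): φ is true.
  s5 (successors {s0, s1, s3, s5}): φ is true.
Detail at s0 (counterexample):
  At s0: no accessible worlds, so Dia Dia r is false.

No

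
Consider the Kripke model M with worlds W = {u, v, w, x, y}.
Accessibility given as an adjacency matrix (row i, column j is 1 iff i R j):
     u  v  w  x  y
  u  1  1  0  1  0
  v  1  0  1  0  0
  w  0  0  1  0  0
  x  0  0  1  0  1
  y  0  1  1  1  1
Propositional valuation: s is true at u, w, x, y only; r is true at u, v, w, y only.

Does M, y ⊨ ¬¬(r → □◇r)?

Yes

At y: ¬(r → □◇r) is false, so ¬¬(r → □◇r) is true.
  At y: r → □◇r is true, so ¬(r → □◇r) is false.
    At y: r is true, □◇r is true, so r → □◇r is true.
      At y: □◇r requires ◇r at every successor {v, w, x, y}.
        At v: ◇r is true.
        At w: ◇r is true.
        At x: ◇r is true.
        At y: ◇r is true.
      So □◇r is true at y.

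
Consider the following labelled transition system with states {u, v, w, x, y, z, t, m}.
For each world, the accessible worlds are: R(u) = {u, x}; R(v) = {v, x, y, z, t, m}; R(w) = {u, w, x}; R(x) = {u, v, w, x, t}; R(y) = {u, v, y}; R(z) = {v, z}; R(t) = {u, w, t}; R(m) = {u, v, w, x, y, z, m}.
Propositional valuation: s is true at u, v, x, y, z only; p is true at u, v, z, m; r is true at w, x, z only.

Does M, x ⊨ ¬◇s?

At x: ◇s is true, so ¬◇s is false.
  At x: ◇s requires s at some successor in {u, v, w, x, t}.
    s holds at u, so ◇s is true at x.

No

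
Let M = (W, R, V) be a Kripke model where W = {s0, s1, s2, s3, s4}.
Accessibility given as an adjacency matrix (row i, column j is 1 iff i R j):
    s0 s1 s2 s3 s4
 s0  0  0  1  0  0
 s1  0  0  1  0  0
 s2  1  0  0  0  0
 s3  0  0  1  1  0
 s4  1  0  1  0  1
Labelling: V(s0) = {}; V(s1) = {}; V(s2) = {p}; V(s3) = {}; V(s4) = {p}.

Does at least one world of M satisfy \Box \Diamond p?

Yes

Let φ = \Box \Diamond p. Evaluate φ at each world:
  s0 (successors {s2}): φ is false.
  s1 (successors {s2}): φ is false.
  s2 (successors {s0}): φ is true.
  s3 (successors {s2, s3}): φ is false.
  s4 (successors {s0, s2, s4}): φ is false.
Detail at s2 (witness):
  At s2: \Box \Diamond p requires \Diamond p at every successor {s0}.
      At s0: \Diamond p requires p at some successor in {s2}.
        p holds at s2, so \Diamond p is true at s0.
  So \Box \Diamond p is true at s2.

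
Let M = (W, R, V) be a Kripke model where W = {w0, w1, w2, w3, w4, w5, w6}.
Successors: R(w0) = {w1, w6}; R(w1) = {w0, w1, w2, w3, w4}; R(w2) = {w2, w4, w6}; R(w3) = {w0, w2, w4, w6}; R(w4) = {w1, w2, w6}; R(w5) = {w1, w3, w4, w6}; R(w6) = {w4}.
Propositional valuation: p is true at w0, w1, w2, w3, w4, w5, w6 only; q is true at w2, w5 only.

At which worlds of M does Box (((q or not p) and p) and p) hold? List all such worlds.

Let φ = Box (((q or not p) and p) and p). Evaluate φ at each world:
  w0 (successors {w1, w6}): φ is false.
  w1 (successors {w0, w1, w2, w3, w4}): φ is false.
  w2 (successors {w2, w4, w6}): φ is false.
  w3 (successors {w0, w2, w4, w6}): φ is false.
  w4 (successors {w1, w2, w6}): φ is false.
  w5 (successors {w1, w3, w4, w6}): φ is false.
  w6 (successors {w4}): φ is false.
For instance, at w1:
  At w1: Box (((q or not p) and p) and p) requires ((q or not p) and p) and p at every successor {w0, w1, w2, w3, w4}.
    ((q or not p) and p) and p fails at w0, so Box (((q or not p) and p) and p) is false at w1.
Satisfying worlds: none.

none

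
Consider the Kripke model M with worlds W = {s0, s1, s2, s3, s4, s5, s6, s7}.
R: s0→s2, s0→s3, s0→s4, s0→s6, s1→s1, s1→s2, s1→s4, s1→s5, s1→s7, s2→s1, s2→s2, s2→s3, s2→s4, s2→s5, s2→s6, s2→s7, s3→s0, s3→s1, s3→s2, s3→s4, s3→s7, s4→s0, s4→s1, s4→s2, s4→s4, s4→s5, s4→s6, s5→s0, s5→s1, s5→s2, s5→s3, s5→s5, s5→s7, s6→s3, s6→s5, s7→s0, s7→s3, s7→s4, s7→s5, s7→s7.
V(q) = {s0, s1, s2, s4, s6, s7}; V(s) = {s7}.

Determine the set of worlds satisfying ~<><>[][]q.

Let φ = ~<><>[][]q. Evaluate φ at each world:
  s0 (successors {s2, s3, s4, s6}): φ is true.
  s1 (successors {s1, s2, s4, s5, s7}): φ is true.
  s2 (successors {s1, s2, s3, s4, s5, s6, s7}): φ is true.
  s3 (successors {s0, s1, s2, s4, s7}): φ is true.
  s4 (successors {s0, s1, s2, s4, s5, s6}): φ is true.
  s5 (successors {s0, s1, s2, s3, s5, s7}): φ is true.
  s6 (successors {s3, s5}): φ is true.
  s7 (successors {s0, s3, s4, s5, s7}): φ is true.
For instance, at s3:
  At s3: <><>[][]q is false, so ~<><>[][]q is true.
    At s3: <><>[][]q requires <>[][]q at some successor in {s0, s1, s2, s4, s7}.
      At s0: <>[][]q is false.
      At s1: <>[][]q is false.
      At s2: <>[][]q is false.
      At s4: <>[][]q is false.
      At s7: <>[][]q is false.
    So <><>[][]q is false at s3.
Satisfying worlds: {s0, s1, s2, s3, s4, s5, s6, s7}

s0, s1, s2, s3, s4, s5, s6, s7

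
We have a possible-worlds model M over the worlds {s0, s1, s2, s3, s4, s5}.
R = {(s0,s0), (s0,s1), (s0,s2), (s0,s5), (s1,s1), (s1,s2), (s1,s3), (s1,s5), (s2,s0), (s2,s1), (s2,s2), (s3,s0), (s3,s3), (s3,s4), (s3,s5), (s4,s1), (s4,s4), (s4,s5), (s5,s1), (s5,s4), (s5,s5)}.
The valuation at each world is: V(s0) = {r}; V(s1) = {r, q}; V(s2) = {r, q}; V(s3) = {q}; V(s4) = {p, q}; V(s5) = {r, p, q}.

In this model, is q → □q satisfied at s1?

Recall that □ψ holds at a world iff ψ holds at every accessible world, and ◇ψ holds iff ψ holds at some accessible world.
At s1: q is true, □q is true, so q → □q is true.
  At s1: □q requires q at every successor {s1, s2, s3, s5}.
    At s1: q is true.
    At s2: q is true.
    At s3: q is true.
    At s5: q is true.
  So □q is true at s1.

Yes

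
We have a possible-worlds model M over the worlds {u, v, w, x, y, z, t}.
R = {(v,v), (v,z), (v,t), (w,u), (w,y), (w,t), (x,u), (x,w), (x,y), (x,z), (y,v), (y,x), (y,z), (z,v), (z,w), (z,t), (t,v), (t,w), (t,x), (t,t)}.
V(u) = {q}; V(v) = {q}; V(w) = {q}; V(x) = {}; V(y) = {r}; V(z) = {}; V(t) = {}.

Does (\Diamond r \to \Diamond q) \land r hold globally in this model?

No

Recall that \Diamond ψ holds at a world iff ψ holds at some accessible world.
Let φ = (\Diamond r \to \Diamond q) \land r. Evaluate φ at each world:
  u (successors ∅): φ is false.
  v (successors {v, z, t}): φ is false.
  w (successors {u, y, t}): φ is false.
  x (successors {u, w, y, z}): φ is false.
  y (successors {v, x, z}): φ is true.
  z (successors {v, w, t}): φ is false.
  t (successors {v, w, x, t}): φ is false.
Detail at u (counterexample):
  At u: \Diamond r \to \Diamond q is true, r is false, so (\Diamond r \to \Diamond q) \land r is false.
    At u: \Diamond r is false, \Diamond q is false, so \Diamond r \to \Diamond q is true.
      At u: no accessible worlds, so \Diamond r is false.
      At u: no accessible worlds, so \Diamond q is false.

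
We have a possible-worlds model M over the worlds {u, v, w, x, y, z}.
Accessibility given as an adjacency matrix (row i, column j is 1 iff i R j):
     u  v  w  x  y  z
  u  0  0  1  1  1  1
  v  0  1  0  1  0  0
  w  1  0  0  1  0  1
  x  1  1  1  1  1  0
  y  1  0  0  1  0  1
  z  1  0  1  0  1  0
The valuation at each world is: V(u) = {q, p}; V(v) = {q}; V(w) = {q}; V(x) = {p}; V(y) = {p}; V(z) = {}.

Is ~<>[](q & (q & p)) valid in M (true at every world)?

Let φ = ~<>[](q & (q & p)). Evaluate φ at each world:
  u (successors {w, x, y, z}): φ is true.
  v (successors {v, x}): φ is true.
  w (successors {u, x, z}): φ is true.
  x (successors {u, v, w, x, y}): φ is true.
  y (successors {u, x, z}): φ is true.
  z (successors {u, w, y}): φ is true.
For instance, at x:
  At x: <>[](q & (q & p)) is false, so ~<>[](q & (q & p)) is true.
    At x: <>[](q & (q & p)) requires [](q & (q & p)) at some successor in {u, v, w, x, y}.
      At u: [](q & (q & p)) is false.
      At v: [](q & (q & p)) is false.
      At w: [](q & (q & p)) is false.
      At x: [](q & (q & p)) is false.
      At y: [](q & (q & p)) is false.
    So <>[](q & (q & p)) is false at x.

Yes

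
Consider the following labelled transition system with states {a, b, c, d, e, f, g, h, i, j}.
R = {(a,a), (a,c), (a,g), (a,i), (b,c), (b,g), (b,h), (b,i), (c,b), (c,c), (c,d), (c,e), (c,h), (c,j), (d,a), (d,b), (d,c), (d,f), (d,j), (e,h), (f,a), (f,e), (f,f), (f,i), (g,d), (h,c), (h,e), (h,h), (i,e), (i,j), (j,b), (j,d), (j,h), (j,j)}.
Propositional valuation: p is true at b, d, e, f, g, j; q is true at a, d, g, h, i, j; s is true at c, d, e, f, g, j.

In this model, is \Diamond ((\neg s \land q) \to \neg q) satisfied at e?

Recall that \Diamond ψ holds at a world iff ψ holds at some accessible world.
At e: \Diamond ((\neg s \land q) \to \neg q) requires (\neg s \land q) \to \neg q at some successor in {h}.
  At h: (\neg s \land q) \to \neg q is false.
So \Diamond ((\neg s \land q) \to \neg q) is false at e.

No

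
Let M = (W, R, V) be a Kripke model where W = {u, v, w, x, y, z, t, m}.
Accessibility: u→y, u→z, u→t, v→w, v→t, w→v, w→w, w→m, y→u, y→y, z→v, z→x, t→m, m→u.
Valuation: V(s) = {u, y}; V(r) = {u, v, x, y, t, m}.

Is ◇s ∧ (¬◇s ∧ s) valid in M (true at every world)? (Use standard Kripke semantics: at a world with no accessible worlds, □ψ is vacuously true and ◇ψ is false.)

No

Let φ = ◇s ∧ (¬◇s ∧ s). Evaluate φ at each world:
  u (successors {y, z, t}): φ is false.
  v (successors {w, t}): φ is false.
  w (successors {v, w, m}): φ is false.
  x (successors ∅): φ is false.
  y (successors {u, y}): φ is false.
  z (successors {v, x}): φ is false.
  t (successors {m}): φ is false.
  m (successors {u}): φ is false.
Detail at u (counterexample):
  At u: ◇s is true, ¬◇s ∧ s is false, so ◇s ∧ (¬◇s ∧ s) is false.
    At u: ◇s requires s at some successor in {y, z, t}.
      s holds at y, so ◇s is true at u.
    At u: ¬◇s is false, s is true, so ¬◇s ∧ s is false.
      At u: ◇s is true, so ¬◇s is false.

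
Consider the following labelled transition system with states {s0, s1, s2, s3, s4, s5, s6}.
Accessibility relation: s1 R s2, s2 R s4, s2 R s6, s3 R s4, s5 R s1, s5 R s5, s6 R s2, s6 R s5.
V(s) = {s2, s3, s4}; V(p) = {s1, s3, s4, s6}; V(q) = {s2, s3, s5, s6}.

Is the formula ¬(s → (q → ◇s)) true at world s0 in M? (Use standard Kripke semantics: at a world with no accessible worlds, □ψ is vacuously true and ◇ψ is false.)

Recall that ◇ψ holds at a world iff ψ holds at some accessible world.
At s0: s → (q → ◇s) is true, so ¬(s → (q → ◇s)) is false.
  At s0: s is false, q → ◇s is true, so s → (q → ◇s) is true.
    At s0: q is false, ◇s is false, so q → ◇s is true.
      At s0: no accessible worlds, so ◇s is false.

No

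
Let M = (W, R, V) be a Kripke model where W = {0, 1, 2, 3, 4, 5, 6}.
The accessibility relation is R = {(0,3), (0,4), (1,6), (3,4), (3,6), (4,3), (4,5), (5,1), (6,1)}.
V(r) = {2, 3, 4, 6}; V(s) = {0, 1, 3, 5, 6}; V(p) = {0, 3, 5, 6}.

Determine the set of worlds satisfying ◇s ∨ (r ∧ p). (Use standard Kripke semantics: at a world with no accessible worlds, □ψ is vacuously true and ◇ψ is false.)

0, 1, 3, 4, 5, 6

Let φ = ◇s ∨ (r ∧ p). Evaluate φ at each world:
  0 (successors {3, 4}): φ is true.
  1 (successors {6}): φ is true.
  2 (successors ∅): φ is false.
  3 (successors {4, 6}): φ is true.
  4 (successors {3, 5}): φ is true.
  5 (successors {1}): φ is true.
  6 (successors {1}): φ is true.
For instance, at 0:
  At 0: ◇s is true, r ∧ p is false, so ◇s ∨ (r ∧ p) is true.
    At 0: ◇s requires s at some successor in {3, 4}.
      s holds at 3, so ◇s is true at 0.
Satisfying worlds: {0, 1, 3, 4, 5, 6}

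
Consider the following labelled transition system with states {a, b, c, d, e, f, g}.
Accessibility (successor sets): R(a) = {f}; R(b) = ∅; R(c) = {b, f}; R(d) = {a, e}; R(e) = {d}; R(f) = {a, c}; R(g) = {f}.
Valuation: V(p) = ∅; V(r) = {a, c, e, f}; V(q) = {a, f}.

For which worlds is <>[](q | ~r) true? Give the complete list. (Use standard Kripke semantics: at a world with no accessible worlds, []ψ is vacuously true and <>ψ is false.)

Let φ = <>[](q | ~r). Evaluate φ at each world:
  a (successors {f}): φ is false.
  b (successors ∅): φ is false.
  c (successors {b, f}): φ is true.
  d (successors {a, e}): φ is true.
  e (successors {d}): φ is false.
  f (successors {a, c}): φ is true.
  g (successors {f}): φ is false.
For instance, at a:
  At a: <>[](q | ~r) requires [](q | ~r) at some successor in {f}.
    At f: [](q | ~r) is false.
  So <>[](q | ~r) is false at a.
Satisfying worlds: {c, d, f}

c, d, f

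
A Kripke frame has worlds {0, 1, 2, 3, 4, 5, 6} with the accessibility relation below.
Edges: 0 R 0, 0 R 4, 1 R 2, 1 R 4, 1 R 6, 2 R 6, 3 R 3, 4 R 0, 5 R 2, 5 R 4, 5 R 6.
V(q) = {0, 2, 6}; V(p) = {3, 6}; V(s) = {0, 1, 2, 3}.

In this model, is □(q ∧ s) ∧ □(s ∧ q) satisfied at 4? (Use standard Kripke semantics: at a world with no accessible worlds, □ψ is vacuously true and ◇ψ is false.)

Yes

At 4: □(q ∧ s) is true, □(s ∧ q) is true, so □(q ∧ s) ∧ □(s ∧ q) is true.
  At 4: □(q ∧ s) requires q ∧ s at every successor {0}.
    At 0: q ∧ s is true.
  So □(q ∧ s) is true at 4.
  At 4: □(s ∧ q) requires s ∧ q at every successor {0}.
    At 0: s ∧ q is true.
  So □(s ∧ q) is true at 4.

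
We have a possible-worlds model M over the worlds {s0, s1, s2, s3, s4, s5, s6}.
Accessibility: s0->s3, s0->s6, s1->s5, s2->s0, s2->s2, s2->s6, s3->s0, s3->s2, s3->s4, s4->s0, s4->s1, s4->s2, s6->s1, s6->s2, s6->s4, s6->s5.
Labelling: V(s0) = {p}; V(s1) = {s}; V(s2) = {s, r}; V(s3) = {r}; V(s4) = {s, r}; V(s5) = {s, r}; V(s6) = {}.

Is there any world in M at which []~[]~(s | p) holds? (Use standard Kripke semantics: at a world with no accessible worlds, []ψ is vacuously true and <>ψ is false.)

Recall that []ψ holds at a world iff ψ holds at every accessible world, and <>ψ holds iff ψ holds at some accessible world.
Let φ = []~[]~(s | p). Evaluate φ at each world:
  s0 (successors {s3, s6}): φ is true.
  s1 (successors {s5}): φ is false.
  s2 (successors {s0, s2, s6}): φ is false.
  s3 (successors {s0, s2, s4}): φ is false.
  s4 (successors {s0, s1, s2}): φ is false.
  s5 (successors ∅): φ is true.
  s6 (successors {s1, s2, s4, s5}): φ is false.
Detail at s0 (witness):
  At s0: []~[]~(s | p) requires ~[]~(s | p) at every successor {s3, s6}.
      At s3: []~(s | p) is false, so ~[]~(s | p) is true.
      At s6: []~(s | p) is false, so ~[]~(s | p) is true.
  So []~[]~(s | p) is true at s0.

Yes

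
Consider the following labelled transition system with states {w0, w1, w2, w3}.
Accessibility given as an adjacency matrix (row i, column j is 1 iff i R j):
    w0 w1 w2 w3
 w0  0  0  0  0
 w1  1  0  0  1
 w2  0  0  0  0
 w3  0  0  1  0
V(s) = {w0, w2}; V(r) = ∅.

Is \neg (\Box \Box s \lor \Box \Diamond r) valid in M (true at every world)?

No

Let φ = \neg (\Box \Box s \lor \Box \Diamond r). Evaluate φ at each world:
  w0 (successors ∅): φ is false.
  w1 (successors {w0, w3}): φ is false.
  w2 (successors ∅): φ is false.
  w3 (successors {w2}): φ is false.
Detail at w0 (counterexample):
  At w0: \Box \Box s \lor \Box \Diamond r is true, so \neg (\Box \Box s \lor \Box \Diamond r) is false.
    At w0: \Box \Box s is true, \Box \Diamond r is true, so \Box \Box s \lor \Box \Diamond r is true.
      At w0: no accessible worlds, so \Box \Box s holds vacuously.
      At w0: no accessible worlds, so \Box \Diamond r holds vacuously.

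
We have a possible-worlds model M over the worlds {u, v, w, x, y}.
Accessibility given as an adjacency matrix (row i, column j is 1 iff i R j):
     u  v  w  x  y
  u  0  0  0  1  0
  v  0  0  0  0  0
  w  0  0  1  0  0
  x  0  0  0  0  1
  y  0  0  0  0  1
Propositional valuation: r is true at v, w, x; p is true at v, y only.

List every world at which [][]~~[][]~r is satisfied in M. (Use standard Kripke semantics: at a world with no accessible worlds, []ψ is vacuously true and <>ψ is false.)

u, v, x, y

Let φ = [][]~~[][]~r. Evaluate φ at each world:
  u (successors {x}): φ is true.
  v (successors ∅): φ is true.
  w (successors {w}): φ is false.
  x (successors {y}): φ is true.
  y (successors {y}): φ is true.
For instance, at x:
  At x: [][]~~[][]~r requires []~~[][]~r at every successor {y}.
      At y: []~~[][]~r requires ~~[][]~r at every successor {y}.
        At y: ~~[][]~r is true.
      So []~~[][]~r is true at y.
  So [][]~~[][]~r is true at x.
Satisfying worlds: {u, v, x, y}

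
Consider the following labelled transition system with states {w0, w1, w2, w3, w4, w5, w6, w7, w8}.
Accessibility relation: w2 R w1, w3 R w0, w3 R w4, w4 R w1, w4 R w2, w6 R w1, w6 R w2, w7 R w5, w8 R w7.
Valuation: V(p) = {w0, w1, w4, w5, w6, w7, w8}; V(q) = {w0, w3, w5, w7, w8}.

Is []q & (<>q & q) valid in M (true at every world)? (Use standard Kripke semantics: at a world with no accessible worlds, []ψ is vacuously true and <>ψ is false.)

Let φ = []q & (<>q & q). Evaluate φ at each world:
  w0 (successors ∅): φ is false.
  w1 (successors ∅): φ is false.
  w2 (successors {w1}): φ is false.
  w3 (successors {w0, w4}): φ is false.
  w4 (successors {w1, w2}): φ is false.
  w5 (successors ∅): φ is false.
  w6 (successors {w1, w2}): φ is false.
  w7 (successors {w5}): φ is true.
  w8 (successors {w7}): φ is true.
Detail at w0 (counterexample):
  At w0: []q is true, <>q & q is false, so []q & (<>q & q) is false.
    At w0: no accessible worlds, so []q holds vacuously.
    At w0: <>q is false, q is true, so <>q & q is false.
      At w0: no accessible worlds, so <>q is false.

No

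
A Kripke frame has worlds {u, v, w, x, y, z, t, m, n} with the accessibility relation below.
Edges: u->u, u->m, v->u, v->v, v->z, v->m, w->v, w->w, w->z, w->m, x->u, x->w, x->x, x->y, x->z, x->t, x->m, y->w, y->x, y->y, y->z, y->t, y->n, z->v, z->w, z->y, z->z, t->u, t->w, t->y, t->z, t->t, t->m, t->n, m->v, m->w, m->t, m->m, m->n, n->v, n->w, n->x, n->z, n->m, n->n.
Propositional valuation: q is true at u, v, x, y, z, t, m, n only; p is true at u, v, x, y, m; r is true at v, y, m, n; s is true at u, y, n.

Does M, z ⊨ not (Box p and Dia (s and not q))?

Yes

At z: Box p and Dia (s and not q) is false, so not (Box p and Dia (s and not q)) is true.
  At z: Box p is false, Dia (s and not q) is false, so Box p and Dia (s and not q) is false.
    At z: Box p requires p at every successor {v, w, y, z}.
      p fails at w, so Box p is false at z.
    At z: Dia (s and not q) requires s and not q at some successor in {v, w, y, z}.
      At v: s and not q is false.
      At w: s and not q is false.
      At y: s and not q is false.
      At z: s and not q is false.
    So Dia (s and not q) is false at z.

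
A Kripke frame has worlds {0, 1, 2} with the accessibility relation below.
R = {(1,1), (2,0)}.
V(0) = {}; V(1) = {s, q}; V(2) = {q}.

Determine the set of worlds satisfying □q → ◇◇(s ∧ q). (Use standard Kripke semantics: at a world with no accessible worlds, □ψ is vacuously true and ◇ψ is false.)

Recall that □ψ holds at a world iff ψ holds at every accessible world, and ◇ψ holds iff ψ holds at some accessible world.
Let φ = □q → ◇◇(s ∧ q). Evaluate φ at each world:
  0 (successors ∅): φ is false.
  1 (successors {1}): φ is true.
  2 (successors {0}): φ is true.
For instance, at 2:
  At 2: □q is false, ◇◇(s ∧ q) is false, so □q → ◇◇(s ∧ q) is true.
    At 2: □q requires q at every successor {0}.
      q fails at 0, so □q is false at 2.
    At 2: ◇◇(s ∧ q) requires ◇(s ∧ q) at some successor in {0}.
      At 0: ◇(s ∧ q) is false.
    So ◇◇(s ∧ q) is false at 2.
Satisfying worlds: {1, 2}

1, 2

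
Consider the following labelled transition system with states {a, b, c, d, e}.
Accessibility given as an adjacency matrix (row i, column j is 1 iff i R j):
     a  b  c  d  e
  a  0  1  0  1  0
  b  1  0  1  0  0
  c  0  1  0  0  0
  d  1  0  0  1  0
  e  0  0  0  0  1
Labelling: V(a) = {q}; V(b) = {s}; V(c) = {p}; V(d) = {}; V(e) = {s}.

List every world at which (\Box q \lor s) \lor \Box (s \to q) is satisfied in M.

b, d, e

Recall that \Box ψ holds at a world iff ψ holds at every accessible world, and \Diamond ψ holds iff ψ holds at some accessible world.
Let φ = (\Box q \lor s) \lor \Box (s \to q). Evaluate φ at each world:
  a (successors {b, d}): φ is false.
  b (successors {a, c}): φ is true.
  c (successors {b}): φ is false.
  d (successors {a, d}): φ is true.
  e (successors {e}): φ is true.
For instance, at b:
  At b: \Box q \lor s is true, \Box (s \to q) is true, so (\Box q \lor s) \lor \Box (s \to q) is true.
    At b: \Box q is false, s is true, so \Box q \lor s is true.
      At b: \Box q requires q at every successor {a, c}.
        q fails at c, so \Box q is false at b.
    At b: \Box (s \to q) requires s \to q at every successor {a, c}.
      At a: s \to q is true.
      At c: s \to q is true.
    So \Box (s \to q) is true at b.
Satisfying worlds: {b, d, e}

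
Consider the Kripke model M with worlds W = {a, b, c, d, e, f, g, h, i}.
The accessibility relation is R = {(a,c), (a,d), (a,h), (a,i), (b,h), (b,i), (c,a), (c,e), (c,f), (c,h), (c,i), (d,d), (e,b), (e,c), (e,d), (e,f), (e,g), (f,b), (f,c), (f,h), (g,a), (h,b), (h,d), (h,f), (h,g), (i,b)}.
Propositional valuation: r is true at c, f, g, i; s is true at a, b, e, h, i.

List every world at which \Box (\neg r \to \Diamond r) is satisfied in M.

b, c, f, g, i

Recall that \Box ψ holds at a world iff ψ holds at every accessible world, and \Diamond ψ holds iff ψ holds at some accessible world.
Let φ = \Box (\neg r \to \Diamond r). Evaluate φ at each world:
  a (successors {c, d, h, i}): φ is false.
  b (successors {h, i}): φ is true.
  c (successors {a, e, f, h, i}): φ is true.
  d (successors {d}): φ is false.
  e (successors {b, c, d, f, g}): φ is false.
  f (successors {b, c, h}): φ is true.
  g (successors {a}): φ is true.
  h (successors {b, d, f, g}): φ is false.
  i (successors {b}): φ is true.
For instance, at h:
  At h: \Box (\neg r \to \Diamond r) requires \neg r \to \Diamond r at every successor {b, d, f, g}.
    \neg r \to \Diamond r fails at d, so \Box (\neg r \to \Diamond r) is false at h.
      At d: \neg r is true, \Diamond r is false, so \neg r \to \Diamond r is false.
Satisfying worlds: {b, c, f, g, i}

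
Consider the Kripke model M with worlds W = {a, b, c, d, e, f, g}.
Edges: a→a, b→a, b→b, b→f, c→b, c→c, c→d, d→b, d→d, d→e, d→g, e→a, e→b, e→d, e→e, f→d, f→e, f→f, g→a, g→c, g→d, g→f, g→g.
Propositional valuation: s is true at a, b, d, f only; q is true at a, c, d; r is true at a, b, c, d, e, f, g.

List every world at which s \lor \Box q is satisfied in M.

Let φ = s \lor \Box q. Evaluate φ at each world:
  a (successors {a}): φ is true.
  b (successors {a, b, f}): φ is true.
  c (successors {b, c, d}): φ is false.
  d (successors {b, d, e, g}): φ is true.
  e (successors {a, b, d, e}): φ is false.
  f (successors {d, e, f}): φ is true.
  g (successors {a, c, d, f, g}): φ is false.
For instance, at c:
  At c: s is false, \Box q is false, so s \lor \Box q is false.
    At c: \Box q requires q at every successor {b, c, d}.
      q fails at b, so \Box q is false at c.
Satisfying worlds: {a, b, d, f}

a, b, d, f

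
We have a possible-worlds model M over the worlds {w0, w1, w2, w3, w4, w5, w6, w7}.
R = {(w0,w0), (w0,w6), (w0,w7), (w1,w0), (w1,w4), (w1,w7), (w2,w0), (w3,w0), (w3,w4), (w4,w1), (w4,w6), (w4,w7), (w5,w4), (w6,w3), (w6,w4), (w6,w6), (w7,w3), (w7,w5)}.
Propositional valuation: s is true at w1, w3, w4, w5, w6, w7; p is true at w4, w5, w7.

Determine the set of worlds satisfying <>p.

Recall that <>ψ holds at a world iff ψ holds at some accessible world.
Let φ = <>p. Evaluate φ at each world:
  w0 (successors {w0, w6, w7}): φ is true.
  w1 (successors {w0, w4, w7}): φ is true.
  w2 (successors {w0}): φ is false.
  w3 (successors {w0, w4}): φ is true.
  w4 (successors {w1, w6, w7}): φ is true.
  w5 (successors {w4}): φ is true.
  w6 (successors {w3, w4, w6}): φ is true.
  w7 (successors {w3, w5}): φ is true.
For instance, at w0:
  At w0: <>p requires p at some successor in {w0, w6, w7}.
    p holds at w7, so <>p is true at w0.
Satisfying worlds: {w0, w1, w3, w4, w5, w6, w7}

w0, w1, w3, w4, w5, w6, w7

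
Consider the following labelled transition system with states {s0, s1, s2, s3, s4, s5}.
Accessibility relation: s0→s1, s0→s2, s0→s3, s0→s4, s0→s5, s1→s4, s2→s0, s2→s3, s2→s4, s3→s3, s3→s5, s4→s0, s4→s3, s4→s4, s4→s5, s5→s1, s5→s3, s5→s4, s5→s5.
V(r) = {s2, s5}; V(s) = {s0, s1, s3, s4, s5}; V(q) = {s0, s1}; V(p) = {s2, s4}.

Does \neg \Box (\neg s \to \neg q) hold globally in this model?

Let φ = \neg \Box (\neg s \to \neg q). Evaluate φ at each world:
  s0 (successors {s1, s2, s3, s4, s5}): φ is false.
  s1 (successors {s4}): φ is false.
  s2 (successors {s0, s3, s4}): φ is false.
  s3 (successors {s3, s5}): φ is false.
  s4 (successors {s0, s3, s4, s5}): φ is false.
  s5 (successors {s1, s3, s4, s5}): φ is false.
Detail at s0 (counterexample):
  At s0: \Box (\neg s \to \neg q) is true, so \neg \Box (\neg s \to \neg q) is false.
    At s0: \Box (\neg s \to \neg q) requires \neg s \to \neg q at every successor {s1, s2, s3, s4, s5}.
      At s1: \neg s \to \neg q is true.
      At s2: \neg s \to \neg q is true.
      At s3: \neg s \to \neg q is true.
      At s4: \neg s \to \neg q is true.
      At s5: \neg s \to \neg q is true.
    So \Box (\neg s \to \neg q) is true at s0.

No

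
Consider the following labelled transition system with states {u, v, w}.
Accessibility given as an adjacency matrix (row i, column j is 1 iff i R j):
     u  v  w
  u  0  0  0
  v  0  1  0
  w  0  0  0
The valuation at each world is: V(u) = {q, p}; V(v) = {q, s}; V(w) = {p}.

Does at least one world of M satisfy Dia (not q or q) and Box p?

Let φ = Dia (not q or q) and Box p. Evaluate φ at each world:
  u (successors ∅): φ is false.
  v (successors {v}): φ is false.
  w (successors ∅): φ is false.
For instance, at v:
  At v: Dia (not q or q) is true, Box p is false, so Dia (not q or q) and Box p is false.
    At v: Dia (not q or q) requires not q or q at some successor in {v}.
      not q or q holds at v, so Dia (not q or q) is true at v.
    At v: Box p requires p at every successor {v}.
      p fails at v, so Box p is false at v.

No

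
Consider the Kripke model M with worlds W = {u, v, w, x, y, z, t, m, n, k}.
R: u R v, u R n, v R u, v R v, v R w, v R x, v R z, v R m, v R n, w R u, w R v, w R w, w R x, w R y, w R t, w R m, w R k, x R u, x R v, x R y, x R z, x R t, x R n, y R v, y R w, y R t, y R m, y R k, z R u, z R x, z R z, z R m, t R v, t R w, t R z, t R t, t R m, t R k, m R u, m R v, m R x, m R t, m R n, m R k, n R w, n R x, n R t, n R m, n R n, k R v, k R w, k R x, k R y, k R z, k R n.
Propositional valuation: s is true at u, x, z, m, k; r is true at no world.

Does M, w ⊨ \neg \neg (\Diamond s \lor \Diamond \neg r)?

Yes

Recall that \Diamond ψ holds at a world iff ψ holds at some accessible world.
At w: \neg (\Diamond s \lor \Diamond \neg r) is false, so \neg \neg (\Diamond s \lor \Diamond \neg r) is true.
  At w: \Diamond s \lor \Diamond \neg r is true, so \neg (\Diamond s \lor \Diamond \neg r) is false.
    At w: \Diamond s is true, \Diamond \neg r is true, so \Diamond s \lor \Diamond \neg r is true.
      At w: \Diamond s requires s at some successor in {u, v, w, x, y, t, m, k}.
        s holds at u, so \Diamond s is true at w.
      At w: \Diamond \neg r requires \neg r at some successor in {u, v, w, x, y, t, m, k}.
        \neg r holds at u, so \Diamond \neg r is true at w.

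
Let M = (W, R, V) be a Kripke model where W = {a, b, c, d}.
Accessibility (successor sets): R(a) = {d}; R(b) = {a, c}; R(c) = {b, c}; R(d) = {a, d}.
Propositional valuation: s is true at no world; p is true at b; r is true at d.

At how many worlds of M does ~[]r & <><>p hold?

Let φ = ~[]r & <><>p. Evaluate φ at each world:
  a (successors {d}): φ is false.
  b (successors {a, c}): φ is true.
  c (successors {b, c}): φ is true.
  d (successors {a, d}): φ is false.
For instance, at c:
  At c: ~[]r is true, <><>p is true, so ~[]r & <><>p is true.
    At c: []r is false, so ~[]r is true.
      At c: []r requires r at every successor {b, c}.
        r fails at b, so []r is false at c.
    At c: <><>p requires <>p at some successor in {b, c}.
      <>p holds at c, so <><>p is true at c.
Satisfying worlds: {b, c}

2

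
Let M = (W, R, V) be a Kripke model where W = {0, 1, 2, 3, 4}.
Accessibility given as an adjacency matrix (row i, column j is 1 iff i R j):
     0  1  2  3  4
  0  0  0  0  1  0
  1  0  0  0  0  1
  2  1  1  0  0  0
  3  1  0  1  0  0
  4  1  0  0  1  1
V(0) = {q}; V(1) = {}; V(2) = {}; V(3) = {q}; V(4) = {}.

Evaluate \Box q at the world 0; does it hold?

At 0: \Box q requires q at every successor {3}.
  At 3: q is true.
So \Box q is true at 0.

Yes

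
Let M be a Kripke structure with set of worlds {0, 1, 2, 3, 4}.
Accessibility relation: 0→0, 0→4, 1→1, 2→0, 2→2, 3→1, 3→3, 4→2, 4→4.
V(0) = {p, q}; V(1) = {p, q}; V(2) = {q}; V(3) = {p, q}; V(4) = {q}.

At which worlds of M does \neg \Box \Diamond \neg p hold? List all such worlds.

Let φ = \neg \Box \Diamond \neg p. Evaluate φ at each world:
  0 (successors {0, 4}): φ is false.
  1 (successors {1}): φ is true.
  2 (successors {0, 2}): φ is false.
  3 (successors {1, 3}): φ is true.
  4 (successors {2, 4}): φ is false.
For instance, at 4:
  At 4: \Box \Diamond \neg p is true, so \neg \Box \Diamond \neg p is false.
    At 4: \Box \Diamond \neg p requires \Diamond \neg p at every successor {2, 4}.
      At 2: \Diamond \neg p is true.
      At 4: \Diamond \neg p is true.
    So \Box \Diamond \neg p is true at 4.
Satisfying worlds: {1, 3}

1, 3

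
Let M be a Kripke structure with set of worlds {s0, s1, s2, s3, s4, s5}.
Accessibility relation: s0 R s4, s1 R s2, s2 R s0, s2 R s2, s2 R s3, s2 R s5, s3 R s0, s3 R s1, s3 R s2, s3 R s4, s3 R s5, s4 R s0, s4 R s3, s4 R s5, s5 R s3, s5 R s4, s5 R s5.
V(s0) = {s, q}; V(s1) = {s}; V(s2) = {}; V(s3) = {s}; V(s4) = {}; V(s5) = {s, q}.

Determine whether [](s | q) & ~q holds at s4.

Yes

Recall that []ψ holds at a world iff ψ holds at every accessible world, and <>ψ holds iff ψ holds at some accessible world.
At s4: [](s | q) is true, ~q is true, so [](s | q) & ~q is true.
  At s4: [](s | q) requires s | q at every successor {s0, s3, s5}.
    At s0: s | q is true.
    At s3: s | q is true.
    At s5: s | q is true.
  So [](s | q) is true at s4.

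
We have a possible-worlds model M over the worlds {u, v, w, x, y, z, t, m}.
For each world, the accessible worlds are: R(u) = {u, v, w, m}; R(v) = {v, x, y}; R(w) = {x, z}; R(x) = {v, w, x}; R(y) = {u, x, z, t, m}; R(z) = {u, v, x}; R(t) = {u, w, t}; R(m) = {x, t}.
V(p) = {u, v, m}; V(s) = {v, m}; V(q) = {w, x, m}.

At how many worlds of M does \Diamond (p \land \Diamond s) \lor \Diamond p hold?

6

Let φ = \Diamond (p \land \Diamond s) \lor \Diamond p. Evaluate φ at each world:
  u (successors {u, v, w, m}): φ is true.
  v (successors {v, x, y}): φ is true.
  w (successors {x, z}): φ is false.
  x (successors {v, w, x}): φ is true.
  y (successors {u, x, z, t, m}): φ is true.
  z (successors {u, v, x}): φ is true.
  t (successors {u, w, t}): φ is true.
  m (successors {x, t}): φ is false.
For instance, at x:
  At x: \Diamond (p \land \Diamond s) is true, \Diamond p is true, so \Diamond (p \land \Diamond s) \lor \Diamond p is true.
    At x: \Diamond (p \land \Diamond s) requires p \land \Diamond s at some successor in {v, w, x}.
      p \land \Diamond s holds at v, so \Diamond (p \land \Diamond s) is true at x.
    At x: \Diamond p requires p at some successor in {v, w, x}.
      p holds at v, so \Diamond p is true at x.
Satisfying worlds: {u, v, x, y, z, t}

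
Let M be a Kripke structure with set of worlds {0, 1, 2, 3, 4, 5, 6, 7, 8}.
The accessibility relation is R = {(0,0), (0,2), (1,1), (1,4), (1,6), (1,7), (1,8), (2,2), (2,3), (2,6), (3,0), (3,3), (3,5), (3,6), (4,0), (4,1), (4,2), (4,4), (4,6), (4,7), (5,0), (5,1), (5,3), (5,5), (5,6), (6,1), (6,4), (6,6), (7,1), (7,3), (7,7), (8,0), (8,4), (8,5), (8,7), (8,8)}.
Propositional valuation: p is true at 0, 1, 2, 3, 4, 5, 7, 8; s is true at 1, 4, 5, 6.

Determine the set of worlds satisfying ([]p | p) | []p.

Recall that []ψ holds at a world iff ψ holds at every accessible world, and <>ψ holds iff ψ holds at some accessible world.
Let φ = ([]p | p) | []p. Evaluate φ at each world:
  0 (successors {0, 2}): φ is true.
  1 (successors {1, 4, 6, 7, 8}): φ is true.
  2 (successors {2, 3, 6}): φ is true.
  3 (successors {0, 3, 5, 6}): φ is true.
  4 (successors {0, 1, 2, 4, 6, 7}): φ is true.
  5 (successors {0, 1, 3, 5, 6}): φ is true.
  6 (successors {1, 4, 6}): φ is false.
  7 (successors {1, 3, 7}): φ is true.
  8 (successors {0, 4, 5, 7, 8}): φ is true.
For instance, at 3:
  At 3: []p | p is true, []p is false, so ([]p | p) | []p is true.
    At 3: []p is false, p is true, so []p | p is true.
      At 3: []p requires p at every successor {0, 3, 5, 6}.
        p fails at 6, so []p is false at 3.
    At 3: []p requires p at every successor {0, 3, 5, 6}.
      p fails at 6, so []p is false at 3.
Satisfying worlds: {0, 1, 2, 3, 4, 5, 7, 8}

0, 1, 2, 3, 4, 5, 7, 8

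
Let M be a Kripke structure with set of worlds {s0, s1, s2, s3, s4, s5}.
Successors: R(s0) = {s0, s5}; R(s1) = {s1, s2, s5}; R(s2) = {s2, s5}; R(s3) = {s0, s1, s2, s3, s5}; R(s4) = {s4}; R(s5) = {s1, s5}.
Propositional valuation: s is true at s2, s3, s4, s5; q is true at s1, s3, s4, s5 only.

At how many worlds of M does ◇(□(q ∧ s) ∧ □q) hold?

1

Recall that □ψ holds at a world iff ψ holds at every accessible world, and ◇ψ holds iff ψ holds at some accessible world.
Let φ = ◇(□(q ∧ s) ∧ □q). Evaluate φ at each world:
  s0 (successors {s0, s5}): φ is false.
  s1 (successors {s1, s2, s5}): φ is false.
  s2 (successors {s2, s5}): φ is false.
  s3 (successors {s0, s1, s2, s3, s5}): φ is false.
  s4 (successors {s4}): φ is true.
  s5 (successors {s1, s5}): φ is false.
For instance, at s2:
  At s2: ◇(□(q ∧ s) ∧ □q) requires □(q ∧ s) ∧ □q at some successor in {s2, s5}.
    At s2: □(q ∧ s) ∧ □q is false.
    At s5: □(q ∧ s) ∧ □q is false.
  So ◇(□(q ∧ s) ∧ □q) is false at s2.
Satisfying worlds: {s4}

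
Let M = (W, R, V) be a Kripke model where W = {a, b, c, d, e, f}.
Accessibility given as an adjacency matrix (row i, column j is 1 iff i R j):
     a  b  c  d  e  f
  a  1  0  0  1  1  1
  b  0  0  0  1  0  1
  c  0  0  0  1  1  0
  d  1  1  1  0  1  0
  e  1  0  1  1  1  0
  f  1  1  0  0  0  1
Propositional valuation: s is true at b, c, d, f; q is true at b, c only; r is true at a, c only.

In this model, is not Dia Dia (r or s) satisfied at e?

At e: Dia Dia (r or s) is true, so not Dia Dia (r or s) is false.
  At e: Dia Dia (r or s) requires Dia (r or s) at some successor in {a, c, d, e}.
    Dia (r or s) holds at a, so Dia Dia (r or s) is true at e.
      At a: Dia (r or s) requires r or s at some successor in {a, d, e, f}.
        r or s holds at a, so Dia (r or s) is true at a.

No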